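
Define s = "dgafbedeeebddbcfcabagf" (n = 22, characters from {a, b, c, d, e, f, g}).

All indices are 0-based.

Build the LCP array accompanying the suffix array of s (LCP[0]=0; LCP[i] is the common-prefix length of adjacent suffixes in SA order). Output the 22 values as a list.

[0, 1, 1, 0, 1, 1, 1, 0, 1, 0, 1, 1, 1, 0, 1, 1, 2, 0, 1, 1, 0, 1]

rank | idx | suffix
   0 |  17 | abagf
   1 |   2 | afbedeeebddbcfcabagf
   2 |  19 | agf
   3 |  18 | bagf
   4 |  13 | bcfcabagf
   5 |  10 | bddbcfcabagf
   6 |   4 | bedeeebddbcfcabagf
   7 |  16 | cabagf
   8 |  14 | cfcabagf
   9 |  12 | dbcfcabagf
  10 |  11 | ddbcfcabagf
  11 |   6 | deeebddbcfcabagf
  12 |   0 | dgafbedeeebddbcfcabagf
  13 |   9 | ebddbcfcabagf
  14 |   5 | edeeebddbcfcabagf
  15 |   8 | eebddbcfcabagf
  16 |   7 | eeebddbcfcabagf
  17 |  21 | f
  18 |   3 | fbedeeebddbcfcabagf
  19 |  15 | fcabagf
  20 |   1 | gafbedeeebddbcfcabagf
  21 |  20 | gf

SA = [17, 2, 19, 18, 13, 10, 4, 16, 14, 12, 11, 6, 0, 9, 5, 8, 7, 21, 3, 15, 1, 20]
i: (SA[i-1],SA[i]) lcp shared
  1: (17,2) 1 'a'
  2: (2,19) 1 'a'
  3: (19,18) 0 ''
  4: (18,13) 1 'b'
  5: (13,10) 1 'b'
  6: (10,4) 1 'b'
  7: (4,16) 0 ''
  8: (16,14) 1 'c'
  9: (14,12) 0 ''
  10: (12,11) 1 'd'
  11: (11,6) 1 'd'
  12: (6,0) 1 'd'
  13: (0,9) 0 ''
  14: (9,5) 1 'e'
  15: (5,8) 1 'e'
  16: (8,7) 2 'ee'
  17: (7,21) 0 ''
  18: (21,3) 1 'f'
  19: (3,15) 1 'f'
  20: (15,1) 0 ''
  21: (1,20) 1 'g'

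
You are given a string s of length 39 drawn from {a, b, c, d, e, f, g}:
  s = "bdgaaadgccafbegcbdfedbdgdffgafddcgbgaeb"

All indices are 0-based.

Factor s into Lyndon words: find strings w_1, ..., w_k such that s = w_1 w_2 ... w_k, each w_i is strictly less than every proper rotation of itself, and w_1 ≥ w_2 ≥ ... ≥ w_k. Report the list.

emit factor 1: 'bdg' (i=0, period=3)
emit factor 2: 'aaadgccafbegcbdfedbdgdffgafddcgbgaeb' (i=3, period=36)

["bdg", "aaadgccafbegcbdfedbdgdffgafddcgbgaeb"]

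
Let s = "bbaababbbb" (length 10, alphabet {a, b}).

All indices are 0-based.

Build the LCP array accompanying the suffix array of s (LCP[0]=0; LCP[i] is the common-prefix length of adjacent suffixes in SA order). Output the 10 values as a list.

[0, 1, 2, 0, 1, 2, 1, 2, 2, 3]

rank→(start, suffix):
  0 → (2, 'aababbbb')
  1 → (3, 'ababbbb')
  2 → (5, 'abbbb')
  3 → (9, 'b')
  4 → (1, 'baababbbb')
  5 → (4, 'babbbb')
  6 → (8, 'bb')
  7 → (0, 'bbaababbbb')
  8 → (7, 'bbb')
  9 → (6, 'bbbb')

SA = [2, 3, 5, 9, 1, 4, 8, 0, 7, 6]
rank  pair      lcp
   1  s[2:],s[3:]  1  'a'
   2  s[3:],s[5:]  2  'ab'
   3  s[5:],s[9:]  0  ''
   4  s[9:],s[1:]  1  'b'
   5  s[1:],s[4:]  2  'ba'
   6  s[4:],s[8:]  1  'b'
   7  s[8:],s[0:]  2  'bb'
   8  s[0:],s[7:]  2  'bb'
   9  s[7:],s[6:]  3  'bbb'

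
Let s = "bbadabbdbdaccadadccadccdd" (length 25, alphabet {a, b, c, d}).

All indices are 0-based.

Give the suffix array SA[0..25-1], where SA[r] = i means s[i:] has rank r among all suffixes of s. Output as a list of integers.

[4, 10, 2, 13, 15, 19, 1, 0, 5, 8, 6, 12, 18, 11, 17, 21, 22, 24, 3, 9, 14, 7, 16, 20, 23]

sorted suffixes:
  #0 SA[0]=4  'abbdbdaccadadccadccdd'
  #1 SA[1]=10  'accadadccadccdd'
  #2 SA[2]=2  'adabbdbdaccadadccadccdd'
  #3 SA[3]=13  'adadccadccdd'
  #4 SA[4]=15  'adccadccdd'
  #5 SA[5]=19  'adccdd'
  #6 SA[6]=1  'badabbdbdaccadadccadccdd'
  #7 SA[7]=0  'bbadabbdbdaccadadccadccdd'
  #8 SA[8]=5  'bbdbdaccadadccadccdd'
  #9 SA[9]=8  'bdaccadadccadccdd'
  #10 SA[10]=6  'bdbdaccadadccadccdd'
  #11 SA[11]=12  'cadadccadccdd'
  #12 SA[12]=18  'cadccdd'
  #13 SA[13]=11  'ccadadccadccdd'
  #14 SA[14]=17  'ccadccdd'
  #15 SA[15]=21  'ccdd'
  #16 SA[16]=22  'cdd'
  #17 SA[17]=24  'd'
  #18 SA[18]=3  'dabbdbdaccadadccadccdd'
  #19 SA[19]=9  'daccadadccadccdd'
  #20 SA[20]=14  'dadccadccdd'
  #21 SA[21]=7  'dbdaccadadccadccdd'
  #22 SA[22]=16  'dccadccdd'
  #23 SA[23]=20  'dccdd'
  #24 SA[24]=23  'dd'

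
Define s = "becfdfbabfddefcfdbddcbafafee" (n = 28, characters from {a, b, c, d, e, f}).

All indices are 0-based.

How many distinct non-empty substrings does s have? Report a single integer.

rank | idx | suffix
   0 |   7 | abfddefcfdbddcbafafee
   1 |  22 | afafee
   2 |  24 | afee
   3 |   6 | babfddefcfdbddcbafafee
   4 |  21 | bafafee
   5 |  17 | bddcbafafee
   6 |   0 | becfdfbabfddefcfdbddcbafafee
   7 |   8 | bfddefcfdbddcbafafee
   8 |  20 | cbafafee
   9 |  14 | cfdbddcbafafee
  10 |   2 | cfdfbabfddefcfdbddcbafafee
  11 |  16 | dbddcbafafee
  12 |  19 | dcbafafee
  13 |  18 | ddcbafafee
  14 |  10 | ddefcfdbddcbafafee
  15 |  11 | defcfdbddcbafafee
  16 |   4 | dfbabfddefcfdbddcbafafee
  17 |  27 | e
  18 |   1 | ecfdfbabfddefcfdbddcbafafee
  19 |  26 | ee
  20 |  12 | efcfdbddcbafafee
  21 |  23 | fafee
  22 |   5 | fbabfddefcfdbddcbafafee
  23 |  13 | fcfdbddcbafafee
  24 |  15 | fdbddcbafafee
  25 |   9 | fddefcfdbddcbafafee
  26 |   3 | fdfbabfddefcfdbddcbafafee
  27 |  25 | fee

SA = [7, 22, 24, 6, 21, 17, 0, 8, 20, 14, 2, 16, 19, 18, 10, 11, 4, 27, 1, 26, 12, 23, 5, 13, 15, 9, 3, 25]
[i] adj suffixes → lcp
  [1] 7/22 → 1 ('a')
  [2] 22/24 → 2 ('af')
  [3] 24/6 → 0 ('')
  [4] 6/21 → 2 ('ba')
  [5] 21/17 → 1 ('b')
  [6] 17/0 → 1 ('b')
  [7] 0/8 → 1 ('b')
  [8] 8/20 → 0 ('')
  [9] 20/14 → 1 ('c')
  [10] 14/2 → 3 ('cfd')
  [11] 2/16 → 0 ('')
  [12] 16/19 → 1 ('d')
  [13] 19/18 → 1 ('d')
  [14] 18/10 → 2 ('dd')
  [15] 10/11 → 1 ('d')
  [16] 11/4 → 1 ('d')
  [17] 4/27 → 0 ('')
  [18] 27/1 → 1 ('e')
  [19] 1/26 → 1 ('e')
  [20] 26/12 → 1 ('e')
  [21] 12/23 → 0 ('')
  [22] 23/5 → 1 ('f')
  [23] 5/13 → 1 ('f')
  [24] 13/15 → 1 ('f')
  [25] 15/9 → 2 ('fd')
  [26] 9/3 → 2 ('fd')
  [27] 3/25 → 1 ('f')

n(n+1)/2 = 28·29/2 = 406
Σ LCP = 0 + 1 + 2 + 0 + 2 + 1 + 1 + 1 + 0 + 1 + 3 + 0 + 1 + 1 + 2 + 1 + 1 + 0 + 1 + 1 + 1 + 0 + 1 + 1 + 1 + 2 + 2 + 1 = 29
distinct = 406 − 29 = 377

377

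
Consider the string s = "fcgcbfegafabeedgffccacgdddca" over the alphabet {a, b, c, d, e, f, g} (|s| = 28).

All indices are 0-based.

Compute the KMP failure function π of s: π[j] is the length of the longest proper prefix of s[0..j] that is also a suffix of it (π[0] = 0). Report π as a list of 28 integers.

π[0] = 0
j=1 s[j]='c': π[1]=0 (border '')
j=2 s[j]='g': π[2]=0 (border '')
j=3 s[j]='c': π[3]=0 (border '')
j=4 s[j]='b': π[4]=0 (border '')
j=5 s[j]='f': π[5]=1 (border 'f')
j=6 s[j]='e': k: 1→0; π[6]=0 (border '')
j=7 s[j]='g': π[7]=0 (border '')
j=8 s[j]='a': π[8]=0 (border '')
j=9 s[j]='f': π[9]=1 (border 'f')
j=10 s[j]='a': k: 1→0; π[10]=0 (border '')
j=11 s[j]='b': π[11]=0 (border '')
j=12 s[j]='e': π[12]=0 (border '')
j=13 s[j]='e': π[13]=0 (border '')
j=14 s[j]='d': π[14]=0 (border '')
j=15 s[j]='g': π[15]=0 (border '')
j=16 s[j]='f': π[16]=1 (border 'f')
j=17 s[j]='f': k: 1→0; π[17]=1 (border 'f')
j=18 s[j]='c': π[18]=2 (border 'fc')
j=19 s[j]='c': k: 2→0; π[19]=0 (border '')
j=20 s[j]='a': π[20]=0 (border '')
j=21 s[j]='c': π[21]=0 (border '')
j=22 s[j]='g': π[22]=0 (border '')
j=23 s[j]='d': π[23]=0 (border '')
j=24 s[j]='d': π[24]=0 (border '')
j=25 s[j]='d': π[25]=0 (border '')
j=26 s[j]='c': π[26]=0 (border '')
j=27 s[j]='a': π[27]=0 (border '')

[0, 0, 0, 0, 0, 1, 0, 0, 0, 1, 0, 0, 0, 0, 0, 0, 1, 1, 2, 0, 0, 0, 0, 0, 0, 0, 0, 0]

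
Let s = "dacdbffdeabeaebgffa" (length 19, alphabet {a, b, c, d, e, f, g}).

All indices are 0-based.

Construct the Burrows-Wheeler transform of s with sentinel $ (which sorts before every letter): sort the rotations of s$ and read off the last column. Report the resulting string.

rank  rotation              last
    0  $dacdbffdeabeaebgffa  a
    1  a$dacdbffdeabeaebgff  f
    2  abeaebgffa$dacdbffde  e
    3  acdbffdeabeaebgffa$d  d
    4  aebgffa$dacdbffdeabe  e
    5  beaebgffa$dacdbffdea  a
    6  bffdeabeaebgffa$dacd  d
    7  bgffa$dacdbffdeabeae  e
    8  cdbffdeabeaebgffa$da  a
    9  dacdbffdeabeaebgffa$  $
   10  dbffdeabeaebgffa$dac  c
   11  deabeaebgffa$dacdbff  f
   12  eabeaebgffa$dacdbffd  d
   13  eaebgffa$dacdbffdeab  b
   14  ebgffa$dacdbffdeabea  a
   15  fa$dacdbffdeabeaebgf  f
   16  fdeabeaebgffa$dacdbf  f
   17  ffa$dacdbffdeabeaebg  g
   18  ffdeabeaebgffa$dacdb  b
   19  gffa$dacdbffdeabeaeb  b

afedeadea$cfdbaffgbb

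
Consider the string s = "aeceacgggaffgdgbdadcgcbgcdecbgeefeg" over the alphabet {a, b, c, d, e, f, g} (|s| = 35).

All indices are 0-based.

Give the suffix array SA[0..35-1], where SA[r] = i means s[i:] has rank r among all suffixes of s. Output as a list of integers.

[4, 17, 0, 9, 15, 22, 28, 21, 27, 24, 2, 19, 5, 16, 18, 25, 13, 3, 26, 1, 30, 31, 33, 32, 10, 11, 34, 8, 14, 20, 23, 12, 29, 7, 6]

sorted suffixes:
  #0 SA[0]=4  'acgggaffgdgbdadcgcbgcdecbgeefeg'
  #1 SA[1]=17  'adcgcbgcdecbgeefeg'
  #2 SA[2]=0  'aeceacgggaffgdgbdadcgcbgcdecbgeefeg'
  #3 SA[3]=9  'affgdgbdadcgcbgcdecbgeefeg'
  #4 SA[4]=15  'bdadcgcbgcdecbgeefeg'
  #5 SA[5]=22  'bgcdecbgeefeg'
  #6 SA[6]=28  'bgeefeg'
  #7 SA[7]=21  'cbgcdecbgeefeg'
  #8 SA[8]=27  'cbgeefeg'
  #9 SA[9]=24  'cdecbgeefeg'
  #10 SA[10]=2  'ceacgggaffgdgbdadcgcbgcdecbgeefeg'
  #11 SA[11]=19  'cgcbgcdecbgeefeg'
  #12 SA[12]=5  'cgggaffgdgbdadcgcbgcdecbgeefeg'
  #13 SA[13]=16  'dadcgcbgcdecbgeefeg'
  #14 SA[14]=18  'dcgcbgcdecbgeefeg'
  #15 SA[15]=25  'decbgeefeg'
  #16 SA[16]=13  'dgbdadcgcbgcdecbgeefeg'
  #17 SA[17]=3  'eacgggaffgdgbdadcgcbgcdecbgeefeg'
  #18 SA[18]=26  'ecbgeefeg'
  #19 SA[19]=1  'eceacgggaffgdgbdadcgcbgcdecbgeefeg'
  #20 SA[20]=30  'eefeg'
  #21 SA[21]=31  'efeg'
  #22 SA[22]=33  'eg'
  #23 SA[23]=32  'feg'
  #24 SA[24]=10  'ffgdgbdadcgcbgcdecbgeefeg'
  #25 SA[25]=11  'fgdgbdadcgcbgcdecbgeefeg'
  #26 SA[26]=34  'g'
  #27 SA[27]=8  'gaffgdgbdadcgcbgcdecbgeefeg'
  #28 SA[28]=14  'gbdadcgcbgcdecbgeefeg'
  #29 SA[29]=20  'gcbgcdecbgeefeg'
  #30 SA[30]=23  'gcdecbgeefeg'
  #31 SA[31]=12  'gdgbdadcgcbgcdecbgeefeg'
  #32 SA[32]=29  'geefeg'
  #33 SA[33]=7  'ggaffgdgbdadcgcbgcdecbgeefeg'
  #34 SA[34]=6  'gggaffgdgbdadcgcbgcdecbgeefeg'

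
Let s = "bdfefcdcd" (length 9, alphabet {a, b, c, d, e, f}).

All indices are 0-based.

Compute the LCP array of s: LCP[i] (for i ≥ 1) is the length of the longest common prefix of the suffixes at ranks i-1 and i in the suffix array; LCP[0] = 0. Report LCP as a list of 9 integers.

[0, 0, 2, 0, 1, 1, 0, 0, 1]

rank | idx | suffix
   0 |   0 | bdfefcdcd
   1 |   7 | cd
   2 |   5 | cdcd
   3 |   8 | d
   4 |   6 | dcd
   5 |   1 | dfefcdcd
   6 |   3 | efcdcd
   7 |   4 | fcdcd
   8 |   2 | fefcdcd

SA = [0, 7, 5, 8, 6, 1, 3, 4, 2]
[i] adj suffixes → lcp
  [1] 0/7 → 0 ('')
  [2] 7/5 → 2 ('cd')
  [3] 5/8 → 0 ('')
  [4] 8/6 → 1 ('d')
  [5] 6/1 → 1 ('d')
  [6] 1/3 → 0 ('')
  [7] 3/4 → 0 ('')
  [8] 4/2 → 1 ('f')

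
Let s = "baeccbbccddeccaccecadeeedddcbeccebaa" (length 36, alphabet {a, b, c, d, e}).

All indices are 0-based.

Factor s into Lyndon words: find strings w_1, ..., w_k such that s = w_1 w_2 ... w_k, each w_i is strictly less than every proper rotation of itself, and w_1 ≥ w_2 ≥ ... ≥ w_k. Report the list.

["b", "aeccbbccddecc", "accecadeeedddcbecceb", "a", "a"]

emit factor 1: 'b' (i=0, period=1)
emit factor 2: 'aeccbbccddecc' (i=1, period=13)
emit factor 3: 'accecadeeedddcbecceb' (i=14, period=20)
emit factor 4: 'a' (i=34, period=1)
emit factor 5: 'a' (i=35, period=1)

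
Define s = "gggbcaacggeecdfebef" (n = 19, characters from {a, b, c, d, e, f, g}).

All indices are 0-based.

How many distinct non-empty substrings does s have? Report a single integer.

rank→(start, suffix):
  0 → (5, 'aacggeecdfebef')
  1 → (6, 'acggeecdfebef')
  2 → (3, 'bcaacggeecdfebef')
  3 → (16, 'bef')
  4 → (4, 'caacggeecdfebef')
  5 → (12, 'cdfebef')
  6 → (7, 'cggeecdfebef')
  7 → (13, 'dfebef')
  8 → (15, 'ebef')
  9 → (11, 'ecdfebef')
  10 → (10, 'eecdfebef')
  11 → (17, 'ef')
  12 → (18, 'f')
  13 → (14, 'febef')
  14 → (2, 'gbcaacggeecdfebef')
  15 → (9, 'geecdfebef')
  16 → (1, 'ggbcaacggeecdfebef')
  17 → (8, 'ggeecdfebef')
  18 → (0, 'gggbcaacggeecdfebef')

SA = [5, 6, 3, 16, 4, 12, 7, 13, 15, 11, 10, 17, 18, 14, 2, 9, 1, 8, 0]
rank  pair      lcp
   1  s[5:],s[6:]  1  'a'
   2  s[6:],s[3:]  0  ''
   3  s[3:],s[16:]  1  'b'
   4  s[16:],s[4:]  0  ''
   5  s[4:],s[12:]  1  'c'
   6  s[12:],s[7:]  1  'c'
   7  s[7:],s[13:]  0  ''
   8  s[13:],s[15:]  0  ''
   9  s[15:],s[11:]  1  'e'
  10  s[11:],s[10:]  1  'e'
  11  s[10:],s[17:]  1  'e'
  12  s[17:],s[18:]  0  ''
  13  s[18:],s[14:]  1  'f'
  14  s[14:],s[2:]  0  ''
  15  s[2:],s[9:]  1  'g'
  16  s[9:],s[1:]  1  'g'
  17  s[1:],s[8:]  2  'gg'
  18  s[8:],s[0:]  2  'gg'

n(n+1)/2 = 19·20/2 = 190
Σ LCP = 0 + 1 + 0 + 1 + 0 + 1 + 1 + 0 + 0 + 1 + 1 + 1 + 0 + 1 + 0 + 1 + 1 + 2 + 2 = 14
distinct = 190 − 14 = 176

176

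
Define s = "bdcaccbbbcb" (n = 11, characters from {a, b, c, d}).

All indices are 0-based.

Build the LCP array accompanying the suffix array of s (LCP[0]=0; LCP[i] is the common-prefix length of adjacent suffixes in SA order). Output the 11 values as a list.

rank→(start, suffix):
  0 → (3, 'accbbbcb')
  1 → (10, 'b')
  2 → (6, 'bbbcb')
  3 → (7, 'bbcb')
  4 → (8, 'bcb')
  5 → (0, 'bdcaccbbbcb')
  6 → (2, 'caccbbbcb')
  7 → (9, 'cb')
  8 → (5, 'cbbbcb')
  9 → (4, 'ccbbbcb')
  10 → (1, 'dcaccbbbcb')

SA = [3, 10, 6, 7, 8, 0, 2, 9, 5, 4, 1]
rank  pair      lcp
   1  s[3:],s[10:]  0  ''
   2  s[10:],s[6:]  1  'b'
   3  s[6:],s[7:]  2  'bb'
   4  s[7:],s[8:]  1  'b'
   5  s[8:],s[0:]  1  'b'
   6  s[0:],s[2:]  0  ''
   7  s[2:],s[9:]  1  'c'
   8  s[9:],s[5:]  2  'cb'
   9  s[5:],s[4:]  1  'c'
  10  s[4:],s[1:]  0  ''

[0, 0, 1, 2, 1, 1, 0, 1, 2, 1, 0]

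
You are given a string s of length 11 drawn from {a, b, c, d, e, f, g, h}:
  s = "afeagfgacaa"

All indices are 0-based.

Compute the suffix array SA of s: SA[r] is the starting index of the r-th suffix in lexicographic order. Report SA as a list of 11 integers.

[10, 9, 7, 0, 3, 8, 2, 1, 5, 6, 4]

rank→(start, suffix):
  0 → (10, 'a')
  1 → (9, 'aa')
  2 → (7, 'acaa')
  3 → (0, 'afeagfgacaa')
  4 → (3, 'agfgacaa')
  5 → (8, 'caa')
  6 → (2, 'eagfgacaa')
  7 → (1, 'feagfgacaa')
  8 → (5, 'fgacaa')
  9 → (6, 'gacaa')
  10 → (4, 'gfgacaa')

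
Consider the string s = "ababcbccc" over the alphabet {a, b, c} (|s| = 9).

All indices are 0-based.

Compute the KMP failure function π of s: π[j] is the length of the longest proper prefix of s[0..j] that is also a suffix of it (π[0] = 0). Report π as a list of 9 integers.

[0, 0, 1, 2, 0, 0, 0, 0, 0]

π[0] = 0
j=1 s[j]='b': π[1]=0 (border '')
j=2 s[j]='a': π[2]=1 (border 'a')
j=3 s[j]='b': π[3]=2 (border 'ab')
j=4 s[j]='c': k: 2→0; π[4]=0 (border '')
j=5 s[j]='b': π[5]=0 (border '')
j=6 s[j]='c': π[6]=0 (border '')
j=7 s[j]='c': π[7]=0 (border '')
j=8 s[j]='c': π[8]=0 (border '')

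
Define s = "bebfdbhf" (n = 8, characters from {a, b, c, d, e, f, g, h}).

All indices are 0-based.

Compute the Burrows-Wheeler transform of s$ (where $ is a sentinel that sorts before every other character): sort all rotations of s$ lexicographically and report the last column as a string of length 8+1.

f$edfbhbb

rank  rotation   last
    0  $bebfdbhf  f
    1  bebfdbhf$  $
    2  bfdbhf$be  e
    3  bhf$bebfd  d
    4  dbhf$bebf  f
    5  ebfdbhf$b  b
    6  f$bebfdbh  h
    7  fdbhf$beb  b
    8  hf$bebfdb  b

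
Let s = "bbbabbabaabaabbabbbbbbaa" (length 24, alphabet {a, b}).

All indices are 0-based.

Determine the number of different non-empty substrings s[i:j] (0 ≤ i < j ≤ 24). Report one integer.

rank | idx | suffix
   0 |  23 | a
   1 |  22 | aa
   2 |   8 | aabaabbabbbbbbaa
   3 |  11 | aabbabbbbbbaa
   4 |   6 | abaabaabbabbbbbbaa
   5 |   9 | abaabbabbbbbbaa
   6 |   3 | abbabaabaabbabbbbbbaa
   7 |  12 | abbabbbbbbaa
   8 |  15 | abbbbbbaa
   9 |  21 | baa
  10 |   7 | baabaabbabbbbbbaa
  11 |  10 | baabbabbbbbbaa
  12 |   5 | babaabaabbabbbbbbaa
  13 |   2 | babbabaabaabbabbbbbbaa
  14 |  14 | babbbbbbaa
  15 |  20 | bbaa
  16 |   4 | bbabaabaabbabbbbbbaa
  17 |   1 | bbabbabaabaabbabbbbbbaa
  18 |  13 | bbabbbbbbaa
  19 |  19 | bbbaa
  20 |   0 | bbbabbabaabaabbabbbbbbaa
  21 |  18 | bbbbaa
  22 |  17 | bbbbbaa
  23 |  16 | bbbbbbaa

SA = [23, 22, 8, 11, 6, 9, 3, 12, 15, 21, 7, 10, 5, 2, 14, 20, 4, 1, 13, 19, 0, 18, 17, 16]
rank  pair      lcp
   1  s[23:],s[22:]  1  'a'
   2  s[22:],s[8:]  2  'aa'
   3  s[8:],s[11:]  3  'aab'
   4  s[11:],s[6:]  1  'a'
   5  s[6:],s[9:]  5  'abaab'
   6  s[9:],s[3:]  2  'ab'
   7  s[3:],s[12:]  5  'abbab'
   8  s[12:],s[15:]  3  'abb'
   9  s[15:],s[21:]  0  ''
  10  s[21:],s[7:]  3  'baa'
  11  s[7:],s[10:]  4  'baab'
  12  s[10:],s[5:]  2  'ba'
  13  s[5:],s[2:]  3  'bab'
  14  s[2:],s[14:]  4  'babb'
  15  s[14:],s[20:]  1  'b'
  16  s[20:],s[4:]  3  'bba'
  17  s[4:],s[1:]  4  'bbab'
  18  s[1:],s[13:]  5  'bbabb'
  19  s[13:],s[19:]  2  'bb'
  20  s[19:],s[0:]  4  'bbba'
  21  s[0:],s[18:]  3  'bbb'
  22  s[18:],s[17:]  4  'bbbb'
  23  s[17:],s[16:]  5  'bbbbb'

n(n+1)/2 = 24·25/2 = 300
Σ LCP = 0 + 1 + 2 + 3 + 1 + 5 + 2 + 5 + 3 + 0 + 3 + 4 + 2 + 3 + 4 + 1 + 3 + 4 + 5 + 2 + 4 + 3 + 4 + 5 = 69
distinct = 300 − 69 = 231

231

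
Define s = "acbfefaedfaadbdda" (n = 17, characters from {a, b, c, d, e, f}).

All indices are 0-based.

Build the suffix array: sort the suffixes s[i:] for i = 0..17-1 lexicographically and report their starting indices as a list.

rank→(start, suffix):
  0 → (16, 'a')
  1 → (10, 'aadbdda')
  2 → (0, 'acbfefaedfaadbdda')
  3 → (11, 'adbdda')
  4 → (6, 'aedfaadbdda')
  5 → (13, 'bdda')
  6 → (2, 'bfefaedfaadbdda')
  7 → (1, 'cbfefaedfaadbdda')
  8 → (15, 'da')
  9 → (12, 'dbdda')
  10 → (14, 'dda')
  11 → (8, 'dfaadbdda')
  12 → (7, 'edfaadbdda')
  13 → (4, 'efaedfaadbdda')
  14 → (9, 'faadbdda')
  15 → (5, 'faedfaadbdda')
  16 → (3, 'fefaedfaadbdda')

[16, 10, 0, 11, 6, 13, 2, 1, 15, 12, 14, 8, 7, 4, 9, 5, 3]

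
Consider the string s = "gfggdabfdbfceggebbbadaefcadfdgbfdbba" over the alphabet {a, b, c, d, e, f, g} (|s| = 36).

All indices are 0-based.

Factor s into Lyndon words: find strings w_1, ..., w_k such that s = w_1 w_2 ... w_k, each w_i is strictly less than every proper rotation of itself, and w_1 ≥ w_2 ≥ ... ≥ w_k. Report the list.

["g", "fgg", "d", "abfdbfceggebbbadaefcadfdgbfdbb", "a"]

emit factor 1: 'g' (i=0, period=1)
emit factor 2: 'fgg' (i=1, period=3)
emit factor 3: 'd' (i=4, period=1)
emit factor 4: 'abfdbfceggebbbadaefcadfdgbfdbb' (i=5, period=30)
emit factor 5: 'a' (i=35, period=1)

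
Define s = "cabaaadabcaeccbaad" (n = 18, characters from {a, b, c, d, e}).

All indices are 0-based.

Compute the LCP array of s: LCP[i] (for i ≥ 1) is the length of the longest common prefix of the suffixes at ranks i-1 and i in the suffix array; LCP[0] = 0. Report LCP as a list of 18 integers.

[0, 2, 3, 1, 2, 1, 2, 1, 0, 3, 1, 0, 2, 1, 1, 0, 1, 0]

sorted suffixes:
  #0 SA[0]=3  'aaadabcaeccbaad'
  #1 SA[1]=15  'aad'
  #2 SA[2]=4  'aadabcaeccbaad'
  #3 SA[3]=1  'abaaadabcaeccbaad'
  #4 SA[4]=7  'abcaeccbaad'
  #5 SA[5]=16  'ad'
  #6 SA[6]=5  'adabcaeccbaad'
  #7 SA[7]=10  'aeccbaad'
  #8 SA[8]=2  'baaadabcaeccbaad'
  #9 SA[9]=14  'baad'
  #10 SA[10]=8  'bcaeccbaad'
  #11 SA[11]=0  'cabaaadabcaeccbaad'
  #12 SA[12]=9  'caeccbaad'
  #13 SA[13]=13  'cbaad'
  #14 SA[14]=12  'ccbaad'
  #15 SA[15]=17  'd'
  #16 SA[16]=6  'dabcaeccbaad'
  #17 SA[17]=11  'eccbaad'

SA = [3, 15, 4, 1, 7, 16, 5, 10, 2, 14, 8, 0, 9, 13, 12, 17, 6, 11]
rank  pair      lcp
   1  s[3:],s[15:]  2  'aa'
   2  s[15:],s[4:]  3  'aad'
   3  s[4:],s[1:]  1  'a'
   4  s[1:],s[7:]  2  'ab'
   5  s[7:],s[16:]  1  'a'
   6  s[16:],s[5:]  2  'ad'
   7  s[5:],s[10:]  1  'a'
   8  s[10:],s[2:]  0  ''
   9  s[2:],s[14:]  3  'baa'
  10  s[14:],s[8:]  1  'b'
  11  s[8:],s[0:]  0  ''
  12  s[0:],s[9:]  2  'ca'
  13  s[9:],s[13:]  1  'c'
  14  s[13:],s[12:]  1  'c'
  15  s[12:],s[17:]  0  ''
  16  s[17:],s[6:]  1  'd'
  17  s[6:],s[11:]  0  ''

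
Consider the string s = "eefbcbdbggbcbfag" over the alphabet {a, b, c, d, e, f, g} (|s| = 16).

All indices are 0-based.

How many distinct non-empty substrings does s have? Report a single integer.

124

rank→(start, suffix):
  0 → (14, 'ag')
  1 → (3, 'bcbdbggbcbfag')
  2 → (10, 'bcbfag')
  3 → (5, 'bdbggbcbfag')
  4 → (12, 'bfag')
  5 → (7, 'bggbcbfag')
  6 → (4, 'cbdbggbcbfag')
  7 → (11, 'cbfag')
  8 → (6, 'dbggbcbfag')
  9 → (0, 'eefbcbdbggbcbfag')
  10 → (1, 'efbcbdbggbcbfag')
  11 → (13, 'fag')
  12 → (2, 'fbcbdbggbcbfag')
  13 → (15, 'g')
  14 → (9, 'gbcbfag')
  15 → (8, 'ggbcbfag')

SA = [14, 3, 10, 5, 12, 7, 4, 11, 6, 0, 1, 13, 2, 15, 9, 8]
rank  pair      lcp
   1  s[14:],s[3:]  0  ''
   2  s[3:],s[10:]  3  'bcb'
   3  s[10:],s[5:]  1  'b'
   4  s[5:],s[12:]  1  'b'
   5  s[12:],s[7:]  1  'b'
   6  s[7:],s[4:]  0  ''
   7  s[4:],s[11:]  2  'cb'
   8  s[11:],s[6:]  0  ''
   9  s[6:],s[0:]  0  ''
  10  s[0:],s[1:]  1  'e'
  11  s[1:],s[13:]  0  ''
  12  s[13:],s[2:]  1  'f'
  13  s[2:],s[15:]  0  ''
  14  s[15:],s[9:]  1  'g'
  15  s[9:],s[8:]  1  'g'

n(n+1)/2 = 16·17/2 = 136
Σ LCP = 0 + 0 + 3 + 1 + 1 + 1 + 0 + 2 + 0 + 0 + 1 + 0 + 1 + 0 + 1 + 1 = 12
distinct = 136 − 12 = 124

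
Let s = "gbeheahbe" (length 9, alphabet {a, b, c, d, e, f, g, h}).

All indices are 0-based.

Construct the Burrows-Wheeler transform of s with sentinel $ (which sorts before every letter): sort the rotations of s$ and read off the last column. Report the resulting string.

eehgbhb$ae

rank  rotation    last
    0  $gbeheahbe  e
    1  ahbe$gbehe  e
    2  be$gbeheah  h
    3  beheahbe$g  g
    4  e$gbeheahb  b
    5  eahbe$gbeh  h
    6  eheahbe$gb  b
    7  gbeheahbe$  $
    8  hbe$gbehea  a
    9  heahbe$gbe  e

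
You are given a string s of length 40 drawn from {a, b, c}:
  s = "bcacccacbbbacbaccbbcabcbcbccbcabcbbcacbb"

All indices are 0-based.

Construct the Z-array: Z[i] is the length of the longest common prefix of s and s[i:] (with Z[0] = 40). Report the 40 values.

[40, 0, 0, 0, 0, 0, 0, 0, 1, 1, 1, 0, 0, 1, 0, 0, 0, 1, 3, 0, 0, 2, 0, 2, 0, 2, 0, 0, 3, 0, 0, 2, 0, 1, 4, 0, 0, 0, 1, 1]

Z[0]=40
i=1: fresh scan; Z[1]=0
i=2: fresh scan; Z[2]=0
i=3: fresh scan; Z[3]=0
i=4: fresh scan; Z[4]=0
i=5: fresh scan; Z[5]=0
i=6: fresh scan; Z[6]=0
i=7: fresh scan; Z[7]=0
i=8: fresh scan; Z[8]=1 extend→box=[8,9)
i=9: fresh scan; Z[9]=1 extend→box=[9,10)
i=10: fresh scan; Z[10]=1 extend→box=[10,11)
i=11: fresh scan; Z[11]=0
i=12: fresh scan; Z[12]=0
i=13: fresh scan; Z[13]=1 extend→box=[13,14)
i=14: fresh scan; Z[14]=0
i=15: fresh scan; Z[15]=0
i=16: fresh scan; Z[16]=0
i=17: fresh scan; Z[17]=1 extend→box=[17,18)
i=18: fresh scan; Z[18]=3 extend→box=[18,21)
i=19: min(r-i=2, Z[1]=0)=0; Z[19]=0
i=20: min(r-i=1, Z[2]=0)=0; Z[20]=0
i=21: fresh scan; Z[21]=2 extend→box=[21,23)
i=22: min(r-i=1, Z[1]=0)=0; Z[22]=0
i=23: fresh scan; Z[23]=2 extend→box=[23,25)
i=24: min(r-i=1, Z[1]=0)=0; Z[24]=0
i=25: fresh scan; Z[25]=2 extend→box=[25,27)
i=26: min(r-i=1, Z[1]=0)=0; Z[26]=0
i=27: fresh scan; Z[27]=0
i=28: fresh scan; Z[28]=3 extend→box=[28,31)
i=29: min(r-i=2, Z[1]=0)=0; Z[29]=0
i=30: min(r-i=1, Z[2]=0)=0; Z[30]=0
i=31: fresh scan; Z[31]=2 extend→box=[31,33)
i=32: min(r-i=1, Z[1]=0)=0; Z[32]=0
i=33: fresh scan; Z[33]=1 extend→box=[33,34)
i=34: fresh scan; Z[34]=4 extend→box=[34,38)
i=35: min(r-i=3, Z[1]=0)=0; Z[35]=0
i=36: min(r-i=2, Z[2]=0)=0; Z[36]=0
i=37: min(r-i=1, Z[3]=0)=0; Z[37]=0
i=38: fresh scan; Z[38]=1 extend→box=[38,39)
i=39: fresh scan; Z[39]=1 extend→box=[39,40)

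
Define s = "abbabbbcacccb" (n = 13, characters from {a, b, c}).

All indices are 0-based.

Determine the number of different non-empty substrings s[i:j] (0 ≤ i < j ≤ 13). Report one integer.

76

rank | idx | suffix
   0 |   0 | abbabbbcacccb
   1 |   3 | abbbcacccb
   2 |   8 | acccb
   3 |  12 | b
   4 |   2 | babbbcacccb
   5 |   1 | bbabbbcacccb
   6 |   4 | bbbcacccb
   7 |   5 | bbcacccb
   8 |   6 | bcacccb
   9 |   7 | cacccb
  10 |  11 | cb
  11 |  10 | ccb
  12 |   9 | cccb

SA = [0, 3, 8, 12, 2, 1, 4, 5, 6, 7, 11, 10, 9]
i: (SA[i-1],SA[i]) lcp shared
  1: (0,3) 3 'abb'
  2: (3,8) 1 'a'
  3: (8,12) 0 ''
  4: (12,2) 1 'b'
  5: (2,1) 1 'b'
  6: (1,4) 2 'bb'
  7: (4,5) 2 'bb'
  8: (5,6) 1 'b'
  9: (6,7) 0 ''
  10: (7,11) 1 'c'
  11: (11,10) 1 'c'
  12: (10,9) 2 'cc'

n(n+1)/2 = 13·14/2 = 91
Σ LCP = 0 + 3 + 1 + 0 + 1 + 1 + 2 + 2 + 1 + 0 + 1 + 1 + 2 = 15
distinct = 91 − 15 = 76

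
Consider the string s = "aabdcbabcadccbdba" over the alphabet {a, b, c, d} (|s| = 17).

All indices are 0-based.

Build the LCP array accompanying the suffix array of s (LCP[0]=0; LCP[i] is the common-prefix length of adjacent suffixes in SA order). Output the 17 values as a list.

[0, 1, 1, 2, 1, 0, 2, 1, 1, 2, 0, 1, 2, 1, 0, 1, 2]

rank | idx | suffix
   0 |  16 | a
   1 |   0 | aabdcbabcadccbdba
   2 |   6 | abcadccbdba
   3 |   1 | abdcbabcadccbdba
   4 |   9 | adccbdba
   5 |  15 | ba
   6 |   5 | babcadccbdba
   7 |   7 | bcadccbdba
   8 |  13 | bdba
   9 |   2 | bdcbabcadccbdba
  10 |   8 | cadccbdba
  11 |   4 | cbabcadccbdba
  12 |  12 | cbdba
  13 |  11 | ccbdba
  14 |  14 | dba
  15 |   3 | dcbabcadccbdba
  16 |  10 | dccbdba

SA = [16, 0, 6, 1, 9, 15, 5, 7, 13, 2, 8, 4, 12, 11, 14, 3, 10]
[i] adj suffixes → lcp
  [1] 16/0 → 1 ('a')
  [2] 0/6 → 1 ('a')
  [3] 6/1 → 2 ('ab')
  [4] 1/9 → 1 ('a')
  [5] 9/15 → 0 ('')
  [6] 15/5 → 2 ('ba')
  [7] 5/7 → 1 ('b')
  [8] 7/13 → 1 ('b')
  [9] 13/2 → 2 ('bd')
  [10] 2/8 → 0 ('')
  [11] 8/4 → 1 ('c')
  [12] 4/12 → 2 ('cb')
  [13] 12/11 → 1 ('c')
  [14] 11/14 → 0 ('')
  [15] 14/3 → 1 ('d')
  [16] 3/10 → 2 ('dc')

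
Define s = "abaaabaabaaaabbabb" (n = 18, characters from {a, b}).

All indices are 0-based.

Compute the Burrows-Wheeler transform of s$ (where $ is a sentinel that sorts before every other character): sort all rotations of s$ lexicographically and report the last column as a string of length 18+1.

bbbabaaa$ababaaabaa

rank  rotation             last
    0  $abaaabaabaaaabbabb  b
    1  aaaabbabb$abaaabaab  b
    2  aaabaabaaaabbabb$ab  b
    3  aaabbabb$abaaabaaba  a
    4  aabaaaabbabb$abaaab  b
    5  aabaabaaaabbabb$aba  a
    6  aabbabb$abaaabaabaa  a
    7  abaaaabbabb$abaaaba  a
    8  abaaabaabaaaabbabb$  $
    9  abaabaaaabbabb$abaa  a
   10  abb$abaaabaabaaaabb  b
   11  abbabb$abaaabaabaaa  a
   12  b$abaaabaabaaaabbab  b
   13  baaaabbabb$abaaabaa  a
   14  baaabaabaaaabbabb$a  a
   15  baabaaaabbabb$abaaa  a
   16  babb$abaaabaabaaaab  b
   17  bb$abaaabaabaaaabba  a
   18  bbabb$abaaabaabaaaa  a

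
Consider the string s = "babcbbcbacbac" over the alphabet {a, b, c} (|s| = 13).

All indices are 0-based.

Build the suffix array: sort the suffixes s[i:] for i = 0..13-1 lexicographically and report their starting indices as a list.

sorted suffixes:
  #0 SA[0]=1  'abcbbcbacbac'
  #1 SA[1]=11  'ac'
  #2 SA[2]=8  'acbac'
  #3 SA[3]=0  'babcbbcbacbac'
  #4 SA[4]=10  'bac'
  #5 SA[5]=7  'bacbac'
  #6 SA[6]=4  'bbcbacbac'
  #7 SA[7]=5  'bcbacbac'
  #8 SA[8]=2  'bcbbcbacbac'
  #9 SA[9]=12  'c'
  #10 SA[10]=9  'cbac'
  #11 SA[11]=6  'cbacbac'
  #12 SA[12]=3  'cbbcbacbac'

[1, 11, 8, 0, 10, 7, 4, 5, 2, 12, 9, 6, 3]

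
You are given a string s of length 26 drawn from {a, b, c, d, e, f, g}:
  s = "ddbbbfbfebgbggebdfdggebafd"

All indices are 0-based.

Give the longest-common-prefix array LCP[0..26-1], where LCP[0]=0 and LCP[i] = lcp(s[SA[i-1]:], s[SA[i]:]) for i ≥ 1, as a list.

rank→(start, suffix):
  0 → (23, 'afd')
  1 → (22, 'bafd')
  2 → (2, 'bbbfbfebgbggebdfdggebafd')
  3 → (3, 'bbfbfebgbggebdfdggebafd')
  4 → (15, 'bdfdggebafd')
  5 → (4, 'bfbfebgbggebdfdggebafd')
  6 → (6, 'bfebgbggebdfdggebafd')
  7 → (9, 'bgbggebdfdggebafd')
  8 → (11, 'bggebdfdggebafd')
  9 → (25, 'd')
  10 → (1, 'dbbbfbfebgbggebdfdggebafd')
  11 → (0, 'ddbbbfbfebgbggebdfdggebafd')
  12 → (16, 'dfdggebafd')
  13 → (18, 'dggebafd')
  14 → (21, 'ebafd')
  15 → (14, 'ebdfdggebafd')
  16 → (8, 'ebgbggebdfdggebafd')
  17 → (5, 'fbfebgbggebdfdggebafd')
  18 → (24, 'fd')
  19 → (17, 'fdggebafd')
  20 → (7, 'febgbggebdfdggebafd')
  21 → (10, 'gbggebdfdggebafd')
  22 → (20, 'gebafd')
  23 → (13, 'gebdfdggebafd')
  24 → (19, 'ggebafd')
  25 → (12, 'ggebdfdggebafd')

SA = [23, 22, 2, 3, 15, 4, 6, 9, 11, 25, 1, 0, 16, 18, 21, 14, 8, 5, 24, 17, 7, 10, 20, 13, 19, 12]
rank  pair      lcp
   1  s[23:],s[22:]  0  ''
   2  s[22:],s[2:]  1  'b'
   3  s[2:],s[3:]  2  'bb'
   4  s[3:],s[15:]  1  'b'
   5  s[15:],s[4:]  1  'b'
   6  s[4:],s[6:]  2  'bf'
   7  s[6:],s[9:]  1  'b'
   8  s[9:],s[11:]  2  'bg'
   9  s[11:],s[25:]  0  ''
  10  s[25:],s[1:]  1  'd'
  11  s[1:],s[0:]  1  'd'
  12  s[0:],s[16:]  1  'd'
  13  s[16:],s[18:]  1  'd'
  14  s[18:],s[21:]  0  ''
  15  s[21:],s[14:]  2  'eb'
  16  s[14:],s[8:]  2  'eb'
  17  s[8:],s[5:]  0  ''
  18  s[5:],s[24:]  1  'f'
  19  s[24:],s[17:]  2  'fd'
  20  s[17:],s[7:]  1  'f'
  21  s[7:],s[10:]  0  ''
  22  s[10:],s[20:]  1  'g'
  23  s[20:],s[13:]  3  'geb'
  24  s[13:],s[19:]  1  'g'
  25  s[19:],s[12:]  4  'ggeb'

[0, 0, 1, 2, 1, 1, 2, 1, 2, 0, 1, 1, 1, 1, 0, 2, 2, 0, 1, 2, 1, 0, 1, 3, 1, 4]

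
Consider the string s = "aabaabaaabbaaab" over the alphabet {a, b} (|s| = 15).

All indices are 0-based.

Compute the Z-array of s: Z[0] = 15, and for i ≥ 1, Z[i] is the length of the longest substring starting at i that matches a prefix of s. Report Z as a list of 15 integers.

Z[0]=15
i=1: fresh scan; Z[1]=1 grow→box=[1,2)
i=2: fresh scan; Z[2]=0
i=3: fresh scan; Z[3]=5 grow→box=[3,8)
i=4: min(r-i=4, Z[1]=1)=1; Z[4]=1
i=5: min(r-i=3, Z[2]=0)=0; Z[5]=0
i=6: min(r-i=2, Z[3]=5)=2; Z[6]=2
i=7: min(r-i=1, Z[4]=1)=1; Z[7]=3 grow→box=[7,10)
i=8: min(r-i=2, Z[1]=1)=1; Z[8]=1
i=9: min(r-i=1, Z[2]=0)=0; Z[9]=0
i=10: fresh scan; Z[10]=0
i=11: fresh scan; Z[11]=2 grow→box=[11,13)
i=12: min(r-i=1, Z[1]=1)=1; Z[12]=3 grow→box=[12,15)
i=13: min(r-i=2, Z[1]=1)=1; Z[13]=1
i=14: min(r-i=1, Z[2]=0)=0; Z[14]=0

[15, 1, 0, 5, 1, 0, 2, 3, 1, 0, 0, 2, 3, 1, 0]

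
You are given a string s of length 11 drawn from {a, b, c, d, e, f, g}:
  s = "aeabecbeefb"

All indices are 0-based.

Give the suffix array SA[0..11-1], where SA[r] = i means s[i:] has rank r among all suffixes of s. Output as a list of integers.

rank | idx | suffix
   0 |   2 | abecbeefb
   1 |   0 | aeabecbeefb
   2 |  10 | b
   3 |   3 | becbeefb
   4 |   6 | beefb
   5 |   5 | cbeefb
   6 |   1 | eabecbeefb
   7 |   4 | ecbeefb
   8 |   7 | eefb
   9 |   8 | efb
  10 |   9 | fb

[2, 0, 10, 3, 6, 5, 1, 4, 7, 8, 9]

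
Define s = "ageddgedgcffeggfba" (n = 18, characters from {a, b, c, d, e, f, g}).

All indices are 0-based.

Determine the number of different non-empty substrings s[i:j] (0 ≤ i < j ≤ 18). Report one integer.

156

sorted suffixes:
  #0 SA[0]=17  'a'
  #1 SA[1]=0  'ageddgedgcffeggfba'
  #2 SA[2]=16  'ba'
  #3 SA[3]=9  'cffeggfba'
  #4 SA[4]=3  'ddgedgcffeggfba'
  #5 SA[5]=7  'dgcffeggfba'
  #6 SA[6]=4  'dgedgcffeggfba'
  #7 SA[7]=2  'eddgedgcffeggfba'
  #8 SA[8]=6  'edgcffeggfba'
  #9 SA[9]=12  'eggfba'
  #10 SA[10]=15  'fba'
  #11 SA[11]=11  'feggfba'
  #12 SA[12]=10  'ffeggfba'
  #13 SA[13]=8  'gcffeggfba'
  #14 SA[14]=1  'geddgedgcffeggfba'
  #15 SA[15]=5  'gedgcffeggfba'
  #16 SA[16]=14  'gfba'
  #17 SA[17]=13  'ggfba'

SA = [17, 0, 16, 9, 3, 7, 4, 2, 6, 12, 15, 11, 10, 8, 1, 5, 14, 13]
[i] adj suffixes → lcp
  [1] 17/0 → 1 ('a')
  [2] 0/16 → 0 ('')
  [3] 16/9 → 0 ('')
  [4] 9/3 → 0 ('')
  [5] 3/7 → 1 ('d')
  [6] 7/4 → 2 ('dg')
  [7] 4/2 → 0 ('')
  [8] 2/6 → 2 ('ed')
  [9] 6/12 → 1 ('e')
  [10] 12/15 → 0 ('')
  [11] 15/11 → 1 ('f')
  [12] 11/10 → 1 ('f')
  [13] 10/8 → 0 ('')
  [14] 8/1 → 1 ('g')
  [15] 1/5 → 3 ('ged')
  [16] 5/14 → 1 ('g')
  [17] 14/13 → 1 ('g')

n(n+1)/2 = 18·19/2 = 171
Σ LCP = 0 + 1 + 0 + 0 + 0 + 1 + 2 + 0 + 2 + 1 + 0 + 1 + 1 + 0 + 1 + 3 + 1 + 1 = 15
distinct = 171 − 15 = 156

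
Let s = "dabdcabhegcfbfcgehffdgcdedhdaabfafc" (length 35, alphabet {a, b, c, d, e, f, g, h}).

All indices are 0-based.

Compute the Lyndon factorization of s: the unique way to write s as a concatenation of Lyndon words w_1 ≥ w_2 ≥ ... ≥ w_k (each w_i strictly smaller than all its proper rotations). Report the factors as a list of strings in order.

["d", "abdcabhegcfbfcgehffdgcdedhd", "aabfafc"]

emit factor 1: 'd' (i=0, period=1)
emit factor 2: 'abdcabhegcfbfcgehffdgcdedhd' (i=1, period=27)
emit factor 3: 'aabfafc' (i=28, period=7)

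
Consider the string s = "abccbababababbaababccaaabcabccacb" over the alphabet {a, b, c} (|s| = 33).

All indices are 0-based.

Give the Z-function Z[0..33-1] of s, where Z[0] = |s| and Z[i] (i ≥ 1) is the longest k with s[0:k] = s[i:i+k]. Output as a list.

Z[0]=33
i=1: fresh scan; Z[1]=0
i=2: fresh scan; Z[2]=0
i=3: fresh scan; Z[3]=0
i=4: fresh scan; Z[4]=0
i=5: fresh scan; Z[5]=2 grow→box=[5,7)
i=6: min(r-i=1, Z[1]=0)=0; Z[6]=0
i=7: fresh scan; Z[7]=2 grow→box=[7,9)
i=8: min(r-i=1, Z[1]=0)=0; Z[8]=0
i=9: fresh scan; Z[9]=2 grow→box=[9,11)
i=10: min(r-i=1, Z[1]=0)=0; Z[10]=0
i=11: fresh scan; Z[11]=2 grow→box=[11,13)
i=12: min(r-i=1, Z[1]=0)=0; Z[12]=0
i=13: fresh scan; Z[13]=0
i=14: fresh scan; Z[14]=1 grow→box=[14,15)
i=15: fresh scan; Z[15]=2 grow→box=[15,17)
i=16: min(r-i=1, Z[1]=0)=0; Z[16]=0
i=17: fresh scan; Z[17]=4 grow→box=[17,21)
i=18: min(r-i=3, Z[1]=0)=0; Z[18]=0
i=19: min(r-i=2, Z[2]=0)=0; Z[19]=0
i=20: min(r-i=1, Z[3]=0)=0; Z[20]=0
i=21: fresh scan; Z[21]=1 grow→box=[21,22)
i=22: fresh scan; Z[22]=1 grow→box=[22,23)
i=23: fresh scan; Z[23]=3 grow→box=[23,26)
i=24: min(r-i=2, Z[1]=0)=0; Z[24]=0
i=25: min(r-i=1, Z[2]=0)=0; Z[25]=0
i=26: fresh scan; Z[26]=4 grow→box=[26,30)
i=27: min(r-i=3, Z[1]=0)=0; Z[27]=0
i=28: min(r-i=2, Z[2]=0)=0; Z[28]=0
i=29: min(r-i=1, Z[3]=0)=0; Z[29]=0
i=30: fresh scan; Z[30]=1 grow→box=[30,31)
i=31: fresh scan; Z[31]=0
i=32: fresh scan; Z[32]=0

[33, 0, 0, 0, 0, 2, 0, 2, 0, 2, 0, 2, 0, 0, 1, 2, 0, 4, 0, 0, 0, 1, 1, 3, 0, 0, 4, 0, 0, 0, 1, 0, 0]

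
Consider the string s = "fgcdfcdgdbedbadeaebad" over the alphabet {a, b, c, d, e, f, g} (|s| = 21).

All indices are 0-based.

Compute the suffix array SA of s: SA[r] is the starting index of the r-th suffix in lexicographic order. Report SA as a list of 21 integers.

[19, 13, 16, 18, 12, 9, 2, 5, 20, 11, 8, 14, 3, 6, 15, 17, 10, 4, 0, 1, 7]

sorted suffixes:
  #0 SA[0]=19  'ad'
  #1 SA[1]=13  'adeaebad'
  #2 SA[2]=16  'aebad'
  #3 SA[3]=18  'bad'
  #4 SA[4]=12  'badeaebad'
  #5 SA[5]=9  'bedbadeaebad'
  #6 SA[6]=2  'cdfcdgdbedbadeaebad'
  #7 SA[7]=5  'cdgdbedbadeaebad'
  #8 SA[8]=20  'd'
  #9 SA[9]=11  'dbadeaebad'
  #10 SA[10]=8  'dbedbadeaebad'
  #11 SA[11]=14  'deaebad'
  #12 SA[12]=3  'dfcdgdbedbadeaebad'
  #13 SA[13]=6  'dgdbedbadeaebad'
  #14 SA[14]=15  'eaebad'
  #15 SA[15]=17  'ebad'
  #16 SA[16]=10  'edbadeaebad'
  #17 SA[17]=4  'fcdgdbedbadeaebad'
  #18 SA[18]=0  'fgcdfcdgdbedbadeaebad'
  #19 SA[19]=1  'gcdfcdgdbedbadeaebad'
  #20 SA[20]=7  'gdbedbadeaebad'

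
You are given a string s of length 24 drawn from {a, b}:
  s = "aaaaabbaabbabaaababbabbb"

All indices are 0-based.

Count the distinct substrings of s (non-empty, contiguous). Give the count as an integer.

236

rank→(start, suffix):
  0 → (0, 'aaaaabbaabbabaaababbabbb')
  1 → (1, 'aaaabbaabbabaaababbabbb')
  2 → (13, 'aaababbabbb')
  3 → (2, 'aaabbaabbabaaababbabbb')
  4 → (14, 'aababbabbb')
  5 → (3, 'aabbaabbabaaababbabbb')
  6 → (7, 'aabbabaaababbabbb')
  7 → (11, 'abaaababbabbb')
  8 → (15, 'ababbabbb')
  9 → (4, 'abbaabbabaaababbabbb')
  10 → (8, 'abbabaaababbabbb')
  11 → (17, 'abbabbb')
  12 → (20, 'abbb')
  13 → (23, 'b')
  14 → (12, 'baaababbabbb')
  15 → (6, 'baabbabaaababbabbb')
  16 → (10, 'babaaababbabbb')
  17 → (16, 'babbabbb')
  18 → (19, 'babbb')
  19 → (22, 'bb')
  20 → (5, 'bbaabbabaaababbabbb')
  21 → (9, 'bbabaaababbabbb')
  22 → (18, 'bbabbb')
  23 → (21, 'bbb')

SA = [0, 1, 13, 2, 14, 3, 7, 11, 15, 4, 8, 17, 20, 23, 12, 6, 10, 16, 19, 22, 5, 9, 18, 21]
rank  pair      lcp
   1  s[0:],s[1:]  4  'aaaa'
   2  s[1:],s[13:]  3  'aaa'
   3  s[13:],s[2:]  4  'aaab'
   4  s[2:],s[14:]  2  'aa'
   5  s[14:],s[3:]  3  'aab'
   6  s[3:],s[7:]  5  'aabba'
   7  s[7:],s[11:]  1  'a'
   8  s[11:],s[15:]  3  'aba'
   9  s[15:],s[4:]  2  'ab'
  10  s[4:],s[8:]  4  'abba'
  11  s[8:],s[17:]  5  'abbab'
  12  s[17:],s[20:]  3  'abb'
  13  s[20:],s[23:]  0  ''
  14  s[23:],s[12:]  1  'b'
  15  s[12:],s[6:]  3  'baa'
  16  s[6:],s[10:]  2  'ba'
  17  s[10:],s[16:]  3  'bab'
  18  s[16:],s[19:]  4  'babb'
  19  s[19:],s[22:]  1  'b'
  20  s[22:],s[5:]  2  'bb'
  21  s[5:],s[9:]  3  'bba'
  22  s[9:],s[18:]  4  'bbab'
  23  s[18:],s[21:]  2  'bb'

n(n+1)/2 = 24·25/2 = 300
Σ LCP = 0 + 4 + 3 + 4 + 2 + 3 + 5 + 1 + 3 + 2 + 4 + 5 + 3 + 0 + 1 + 3 + 2 + 3 + 4 + 1 + 2 + 3 + 4 + 2 = 64
distinct = 300 − 64 = 236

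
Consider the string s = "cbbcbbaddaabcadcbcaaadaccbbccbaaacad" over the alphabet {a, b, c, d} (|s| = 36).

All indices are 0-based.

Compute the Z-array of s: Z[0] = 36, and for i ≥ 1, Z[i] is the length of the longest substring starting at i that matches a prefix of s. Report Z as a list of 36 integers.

[36, 0, 0, 3, 0, 0, 0, 0, 0, 0, 0, 0, 1, 0, 0, 2, 0, 1, 0, 0, 0, 0, 0, 1, 4, 0, 0, 1, 2, 0, 0, 0, 0, 1, 0, 0]

Z[0]=36
i=1: outside box; Z[1]=0
i=2: outside box; Z[2]=0
i=3: outside box; Z[3]=3 extend→box=[3,6)
i=4: min(r-i=2, Z[1]=0)=0; Z[4]=0
i=5: min(r-i=1, Z[2]=0)=0; Z[5]=0
i=6: outside box; Z[6]=0
i=7: outside box; Z[7]=0
i=8: outside box; Z[8]=0
i=9: outside box; Z[9]=0
i=10: outside box; Z[10]=0
i=11: outside box; Z[11]=0
i=12: outside box; Z[12]=1 extend→box=[12,13)
i=13: outside box; Z[13]=0
i=14: outside box; Z[14]=0
i=15: outside box; Z[15]=2 extend→box=[15,17)
i=16: min(r-i=1, Z[1]=0)=0; Z[16]=0
i=17: outside box; Z[17]=1 extend→box=[17,18)
i=18: outside box; Z[18]=0
i=19: outside box; Z[19]=0
i=20: outside box; Z[20]=0
i=21: outside box; Z[21]=0
i=22: outside box; Z[22]=0
i=23: outside box; Z[23]=1 extend→box=[23,24)
i=24: outside box; Z[24]=4 extend→box=[24,28)
i=25: min(r-i=3, Z[1]=0)=0; Z[25]=0
i=26: min(r-i=2, Z[2]=0)=0; Z[26]=0
i=27: min(r-i=1, Z[3]=3)=1; Z[27]=1
i=28: outside box; Z[28]=2 extend→box=[28,30)
i=29: min(r-i=1, Z[1]=0)=0; Z[29]=0
i=30: outside box; Z[30]=0
i=31: outside box; Z[31]=0
i=32: outside box; Z[32]=0
i=33: outside box; Z[33]=1 extend→box=[33,34)
i=34: outside box; Z[34]=0
i=35: outside box; Z[35]=0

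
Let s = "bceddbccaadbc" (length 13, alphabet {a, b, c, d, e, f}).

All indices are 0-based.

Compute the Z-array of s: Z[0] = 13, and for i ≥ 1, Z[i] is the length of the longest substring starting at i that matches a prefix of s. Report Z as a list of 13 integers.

Z[0]=13
i=1: outside box; Z[1]=0
i=2: outside box; Z[2]=0
i=3: outside box; Z[3]=0
i=4: outside box; Z[4]=0
i=5: outside box; Z[5]=2 scan→box=[5,7)
i=6: min(r-i=1, Z[1]=0)=0; Z[6]=0
i=7: outside box; Z[7]=0
i=8: outside box; Z[8]=0
i=9: outside box; Z[9]=0
i=10: outside box; Z[10]=0
i=11: outside box; Z[11]=2 scan→box=[11,13)
i=12: min(r-i=1, Z[1]=0)=0; Z[12]=0

[13, 0, 0, 0, 0, 2, 0, 0, 0, 0, 0, 2, 0]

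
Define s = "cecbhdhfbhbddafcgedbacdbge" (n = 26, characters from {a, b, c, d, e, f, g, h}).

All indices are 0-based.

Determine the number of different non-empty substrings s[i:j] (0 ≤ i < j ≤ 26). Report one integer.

sorted suffixes:
  #0 SA[0]=20  'acdbge'
  #1 SA[1]=13  'afcgedbacdbge'
  #2 SA[2]=19  'bacdbge'
  #3 SA[3]=10  'bddafcgedbacdbge'
  #4 SA[4]=23  'bge'
  #5 SA[5]=8  'bhbddafcgedbacdbge'
  #6 SA[6]=3  'bhdhfbhbddafcgedbacdbge'
  #7 SA[7]=2  'cbhdhfbhbddafcgedbacdbge'
  #8 SA[8]=21  'cdbge'
  #9 SA[9]=0  'cecbhdhfbhbddafcgedbacdbge'
  #10 SA[10]=15  'cgedbacdbge'
  #11 SA[11]=12  'dafcgedbacdbge'
  #12 SA[12]=18  'dbacdbge'
  #13 SA[13]=22  'dbge'
  #14 SA[14]=11  'ddafcgedbacdbge'
  #15 SA[15]=5  'dhfbhbddafcgedbacdbge'
  #16 SA[16]=25  'e'
  #17 SA[17]=1  'ecbhdhfbhbddafcgedbacdbge'
  #18 SA[18]=17  'edbacdbge'
  #19 SA[19]=7  'fbhbddafcgedbacdbge'
  #20 SA[20]=14  'fcgedbacdbge'
  #21 SA[21]=24  'ge'
  #22 SA[22]=16  'gedbacdbge'
  #23 SA[23]=9  'hbddafcgedbacdbge'
  #24 SA[24]=4  'hdhfbhbddafcgedbacdbge'
  #25 SA[25]=6  'hfbhbddafcgedbacdbge'

SA = [20, 13, 19, 10, 23, 8, 3, 2, 21, 0, 15, 12, 18, 22, 11, 5, 25, 1, 17, 7, 14, 24, 16, 9, 4, 6]
[i] adj suffixes → lcp
  [1] 20/13 → 1 ('a')
  [2] 13/19 → 0 ('')
  [3] 19/10 → 1 ('b')
  [4] 10/23 → 1 ('b')
  [5] 23/8 → 1 ('b')
  [6] 8/3 → 2 ('bh')
  [7] 3/2 → 0 ('')
  [8] 2/21 → 1 ('c')
  [9] 21/0 → 1 ('c')
  [10] 0/15 → 1 ('c')
  [11] 15/12 → 0 ('')
  [12] 12/18 → 1 ('d')
  [13] 18/22 → 2 ('db')
  [14] 22/11 → 1 ('d')
  [15] 11/5 → 1 ('d')
  [16] 5/25 → 0 ('')
  [17] 25/1 → 1 ('e')
  [18] 1/17 → 1 ('e')
  [19] 17/7 → 0 ('')
  [20] 7/14 → 1 ('f')
  [21] 14/24 → 0 ('')
  [22] 24/16 → 2 ('ge')
  [23] 16/9 → 0 ('')
  [24] 9/4 → 1 ('h')
  [25] 4/6 → 1 ('h')

n(n+1)/2 = 26·27/2 = 351
Σ LCP = 0 + 1 + 0 + 1 + 1 + 1 + 2 + 0 + 1 + 1 + 1 + 0 + 1 + 2 + 1 + 1 + 0 + 1 + 1 + 0 + 1 + 0 + 2 + 0 + 1 + 1 = 21
distinct = 351 − 21 = 330

330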